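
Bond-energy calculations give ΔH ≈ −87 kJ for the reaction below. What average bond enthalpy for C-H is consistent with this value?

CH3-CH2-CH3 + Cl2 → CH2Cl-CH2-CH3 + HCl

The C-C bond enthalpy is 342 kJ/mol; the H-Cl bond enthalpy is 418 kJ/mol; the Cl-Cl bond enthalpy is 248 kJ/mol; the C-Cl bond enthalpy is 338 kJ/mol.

D(C-H) ≈ 421 kJ/mol

Let D be the C-H bond energy.
Σ(broken) = 2×342 + 8×D + 1×248 = 932 + 8D
Σ(formed) = 2×342 + 1×338 + 7×D + 1×418 = 1440 + 7D
ΔH = Σ(broken) − Σ(formed) = (932 + 8D) − (1440 + 7D) = −508 + D
Setting this equal to −87 kJ gives D = 421 kJ/mol.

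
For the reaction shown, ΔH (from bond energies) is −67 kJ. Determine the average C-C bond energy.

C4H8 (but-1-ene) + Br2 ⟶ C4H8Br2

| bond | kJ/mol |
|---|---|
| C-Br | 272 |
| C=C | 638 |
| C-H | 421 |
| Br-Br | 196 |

Let D be the C-C bond energy.
Σ(broken) = 1×196 + 2×D + 8×421 + 1×638 = 4202 + 2D
Σ(formed) = 2×272 + 3×D + 8×421 = 3912 + 3D
ΔH = Σ(broken) − Σ(formed) = (4202 + 2D) − (3912 + 3D) = +290 − D
Setting this equal to −67 kJ gives D = 357 kJ/mol.

D(C-C) ≈ 357 kJ/mol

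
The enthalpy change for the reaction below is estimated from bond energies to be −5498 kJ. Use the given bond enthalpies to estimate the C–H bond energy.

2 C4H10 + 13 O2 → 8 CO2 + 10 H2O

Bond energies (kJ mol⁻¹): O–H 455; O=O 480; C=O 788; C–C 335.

Let D be the C–H bond energy.
Σ(broken) = 6×335 + 20×D + 13×480 = 8250 + 20D
Σ(formed) = 16×788 + 20×455 = 21708
ΔH = Σ(broken) − Σ(formed) = (8250 + 20D) − (21708) = −13458 + 20D
Setting this equal to −5498 kJ gives 20D = 7960, so D = 398 kJ/mol.

D(C–H) ≈ 398 kJ/mol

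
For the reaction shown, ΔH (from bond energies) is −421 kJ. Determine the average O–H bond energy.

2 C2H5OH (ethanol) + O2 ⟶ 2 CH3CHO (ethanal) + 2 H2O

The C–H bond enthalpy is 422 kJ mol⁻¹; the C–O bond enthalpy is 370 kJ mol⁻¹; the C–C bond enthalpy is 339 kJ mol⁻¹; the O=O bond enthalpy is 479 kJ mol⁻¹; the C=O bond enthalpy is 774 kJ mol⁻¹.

Let D be the O–H bond energy.
Σ(broken) = 2×339 + 10×422 + 2×370 + 2×D + 1×479 = 6117 + 2D
Σ(formed) = 2×339 + 8×422 + 2×774 + 4×D = 5602 + 4D
ΔH = Σ(broken) − Σ(formed) = (6117 + 2D) − (5602 + 4D) = +515 − 2D
Setting this equal to −421 kJ gives 2D = 936, so D = 468 kJ/mol.

D(O–H) ≈ 468 kJ/mol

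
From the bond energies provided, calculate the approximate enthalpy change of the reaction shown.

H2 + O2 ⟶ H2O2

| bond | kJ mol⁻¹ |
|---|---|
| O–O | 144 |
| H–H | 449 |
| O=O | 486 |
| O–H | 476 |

Bonds broken (reactants):
  H–H: 1 × 449 = 449
  O=O: 1 × 486 = 486
  Σ(broken) = 935 kJ
Bonds formed (products):
  O–H: 2 × 476 = 952
  O–O: 1 × 144 = 144
  Σ(formed) = 1096 kJ
ΔH = Σ(broken) − Σ(formed) = 935 − 1096 = −161 kJ

ΔH ≈ −161 kJ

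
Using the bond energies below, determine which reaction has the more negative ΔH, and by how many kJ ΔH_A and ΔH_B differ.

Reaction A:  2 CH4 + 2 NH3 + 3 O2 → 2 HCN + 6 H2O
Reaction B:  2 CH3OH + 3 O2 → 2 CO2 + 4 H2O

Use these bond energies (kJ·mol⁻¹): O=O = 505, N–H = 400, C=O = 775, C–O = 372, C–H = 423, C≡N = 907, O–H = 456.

Reaction A:
  Bonds broken (reactants):
    C–H: 8 × 423 = 3384
    N–H: 6 × 400 = 2400
    O=O: 3 × 505 = 1515
    Σ(broken) = 7299 kJ
  Bonds formed (products):
    C≡N: 2 × 907 = 1814
    C–H: 2 × 423 = 846
    O–H: 12 × 456 = 5472
    Σ(formed) = 8132 kJ
  ΔH_A = 7299 − 8132 = −833 kJ
Reaction B:
  Bonds broken (reactants):
    C–H: 6 × 423 = 2538
    C–O: 2 × 372 = 744
    O–H: 2 × 456 = 912
    O=O: 3 × 505 = 1515
    Σ(broken) = 5709 kJ
  Bonds formed (products):
    C=O: 4 × 775 = 3100
    O–H: 8 × 456 = 3648
    Σ(formed) = 6748 kJ
  ΔH_B = 5709 − 6748 = −1039 kJ
ΔH_A − ΔH_B = +206 kJ, so reaction B has the more negative ΔH; |ΔH_A − ΔH_B| = 206 kJ.

Reaction B, by 206 kJ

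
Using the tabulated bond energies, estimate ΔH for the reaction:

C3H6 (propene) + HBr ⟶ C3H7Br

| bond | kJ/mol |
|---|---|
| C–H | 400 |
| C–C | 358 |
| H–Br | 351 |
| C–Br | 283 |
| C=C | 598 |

Bonds broken (reactants):
  C–C: 1 × 358 = 358
  C–H: 6 × 400 = 2400
  C=C: 1 × 598 = 598
  H–Br: 1 × 351 = 351
  Σ(broken) = 3707 kJ
Bonds formed (products):
  C–Br: 1 × 283 = 283
  C–C: 2 × 358 = 716
  C–H: 7 × 400 = 2800
  Σ(formed) = 3799 kJ
ΔH = Σ(broken) − Σ(formed) = 3707 − 3799 = −92 kJ

ΔH ≈ −92 kJ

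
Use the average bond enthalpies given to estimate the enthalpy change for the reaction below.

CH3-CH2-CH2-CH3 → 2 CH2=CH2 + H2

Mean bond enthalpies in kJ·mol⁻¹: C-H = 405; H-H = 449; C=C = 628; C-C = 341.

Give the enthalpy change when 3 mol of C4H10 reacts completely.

Bonds broken (reactants):
  C-C: 3 × 341 = 1023
  C-H: 10 × 405 = 4050
  Σ(broken) = 5073 kJ
Bonds formed (products):
  C-H: 8 × 405 = 3240
  C=C: 2 × 628 = 1256
  H-H: 1 × 449 = 449
  Σ(formed) = 4945 kJ
ΔH = Σ(broken) − Σ(formed) = 5073 − 4945 = +128 kJ
For 3× the reaction as written: 3 × (+128) = +384 kJ

ΔH = +384 kJ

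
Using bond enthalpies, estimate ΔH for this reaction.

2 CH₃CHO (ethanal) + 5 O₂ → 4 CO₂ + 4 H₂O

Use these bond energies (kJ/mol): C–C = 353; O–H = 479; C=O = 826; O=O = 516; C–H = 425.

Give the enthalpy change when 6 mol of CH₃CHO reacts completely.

ΔH = −6306 kJ

Bonds broken (reactants):
  C–C: 2 × 353 = 706
  C–H: 8 × 425 = 3400
  C=O: 2 × 826 = 1652
  O=O: 5 × 516 = 2580
  Σ(broken) = 8338 kJ
Bonds formed (products):
  C=O: 8 × 826 = 6608
  O–H: 8 × 479 = 3832
  Σ(formed) = 10440 kJ
ΔH = Σ(broken) − Σ(formed) = 8338 − 10440 = −2102 kJ
For 3× the reaction as written: 3 × (−2102) = −6306 kJ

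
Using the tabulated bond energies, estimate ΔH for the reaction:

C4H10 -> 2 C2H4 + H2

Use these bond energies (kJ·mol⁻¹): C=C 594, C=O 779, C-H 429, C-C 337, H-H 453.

ΔH ≈ +228 kJ

Bonds broken (reactants):
  C-C: 3 × 337 = 1011
  C-H: 10 × 429 = 4290
  Σ(broken) = 5301 kJ
Bonds formed (products):
  C-H: 8 × 429 = 3432
  C=C: 2 × 594 = 1188
  H-H: 1 × 453 = 453
  Σ(formed) = 5073 kJ
ΔH = Σ(broken) − Σ(formed) = 5301 − 5073 = +228 kJ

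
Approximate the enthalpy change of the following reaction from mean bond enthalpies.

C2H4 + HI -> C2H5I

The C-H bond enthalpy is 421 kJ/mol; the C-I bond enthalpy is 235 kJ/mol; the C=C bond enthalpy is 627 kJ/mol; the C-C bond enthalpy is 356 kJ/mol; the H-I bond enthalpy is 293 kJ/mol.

ΔH ≈ −92 kJ

Bonds broken (reactants):
  C-H: 4 × 421 = 1684
  C=C: 1 × 627 = 627
  H-I: 1 × 293 = 293
  Σ(broken) = 2604 kJ
Bonds formed (products):
  C-C: 1 × 356 = 356
  C-H: 5 × 421 = 2105
  C-I: 1 × 235 = 235
  Σ(formed) = 2696 kJ
ΔH = Σ(broken) − Σ(formed) = 2604 − 2696 = −92 kJ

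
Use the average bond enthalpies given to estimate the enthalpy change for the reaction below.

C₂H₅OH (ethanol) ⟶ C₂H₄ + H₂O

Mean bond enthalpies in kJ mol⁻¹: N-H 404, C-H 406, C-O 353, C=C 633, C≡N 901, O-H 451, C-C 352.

ΔH ≈ +27 kJ

Bonds broken (reactants):
  C-C: 1 × 352 = 352
  C-H: 5 × 406 = 2030
  C-O: 1 × 353 = 353
  O-H: 1 × 451 = 451
  Σ(broken) = 3186 kJ
Bonds formed (products):
  C-H: 4 × 406 = 1624
  C=C: 1 × 633 = 633
  O-H: 2 × 451 = 902
  Σ(formed) = 3159 kJ
ΔH = Σ(broken) − Σ(formed) = 3186 − 3159 = +27 kJ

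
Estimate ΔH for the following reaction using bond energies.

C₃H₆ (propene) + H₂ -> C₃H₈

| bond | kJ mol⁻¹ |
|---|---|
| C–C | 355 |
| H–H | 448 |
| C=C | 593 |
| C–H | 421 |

Bonds broken (reactants):
  C–C: 1 × 355 = 355
  C–H: 6 × 421 = 2526
  C=C: 1 × 593 = 593
  H–H: 1 × 448 = 448
  Σ(broken) = 3922 kJ
Bonds formed (products):
  C–C: 2 × 355 = 710
  C–H: 8 × 421 = 3368
  Σ(formed) = 4078 kJ
ΔH = Σ(broken) − Σ(formed) = 3922 − 4078 = −156 kJ

ΔH ≈ −156 kJ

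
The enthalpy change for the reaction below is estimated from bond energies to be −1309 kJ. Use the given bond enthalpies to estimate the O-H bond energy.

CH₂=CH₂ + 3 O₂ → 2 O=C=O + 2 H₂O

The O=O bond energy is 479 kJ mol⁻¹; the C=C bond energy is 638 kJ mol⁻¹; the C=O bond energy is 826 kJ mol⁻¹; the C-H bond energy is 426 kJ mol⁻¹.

Let D be the O-H bond energy.
Σ(broken) = 4×426 + 1×638 + 3×479 = 3779
Σ(formed) = 4×826 + 4×D = 3304 + 4D
ΔH = Σ(broken) − Σ(formed) = (3779) − (3304 + 4D) = +475 − 4D
Setting this equal to −1309 kJ gives 4D = 1784, so D = 446 kJ/mol.

D(O-H) ≈ 446 kJ/mol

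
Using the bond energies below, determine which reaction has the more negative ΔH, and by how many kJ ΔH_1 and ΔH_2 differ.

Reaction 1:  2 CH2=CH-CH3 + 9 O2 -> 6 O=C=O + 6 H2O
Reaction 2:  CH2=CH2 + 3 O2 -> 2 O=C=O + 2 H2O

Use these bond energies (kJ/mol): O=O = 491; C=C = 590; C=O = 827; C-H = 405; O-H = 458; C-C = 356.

Reaction 1, by 2792 kJ

Reaction 1:
  Bonds broken (reactants):
    C-C: 2 × 356 = 712
    C-H: 12 × 405 = 4860
    C=C: 2 × 590 = 1180
    O=O: 9 × 491 = 4419
    Σ(broken) = 11171 kJ
  Bonds formed (products):
    C=O: 12 × 827 = 9924
    O-H: 12 × 458 = 5496
    Σ(formed) = 15420 kJ
  ΔH_1 = 11171 − 15420 = −4249 kJ
Reaction 2:
  Bonds broken (reactants):
    C-H: 4 × 405 = 1620
    C=C: 1 × 590 = 590
    O=O: 3 × 491 = 1473
    Σ(broken) = 3683 kJ
  Bonds formed (products):
    C=O: 4 × 827 = 3308
    O-H: 4 × 458 = 1832
    Σ(formed) = 5140 kJ
  ΔH_2 = 3683 − 5140 = −1457 kJ
ΔH_1 − ΔH_2 = −2792 kJ, so reaction 1 has the more negative ΔH; |ΔH_1 − ΔH_2| = 2792 kJ.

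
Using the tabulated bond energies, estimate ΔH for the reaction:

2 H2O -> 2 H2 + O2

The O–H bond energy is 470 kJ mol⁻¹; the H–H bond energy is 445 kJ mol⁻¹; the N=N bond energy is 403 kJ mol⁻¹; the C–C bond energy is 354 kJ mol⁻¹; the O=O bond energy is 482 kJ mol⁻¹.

ΔH ≈ +508 kJ

Bonds broken (reactants):
  O–H: 4 × 470 = 1880
  Σ(broken) = 1880 kJ
Bonds formed (products):
  H–H: 2 × 445 = 890
  O=O: 1 × 482 = 482
  Σ(formed) = 1372 kJ
ΔH = Σ(broken) − Σ(formed) = 1880 − 1372 = +508 kJ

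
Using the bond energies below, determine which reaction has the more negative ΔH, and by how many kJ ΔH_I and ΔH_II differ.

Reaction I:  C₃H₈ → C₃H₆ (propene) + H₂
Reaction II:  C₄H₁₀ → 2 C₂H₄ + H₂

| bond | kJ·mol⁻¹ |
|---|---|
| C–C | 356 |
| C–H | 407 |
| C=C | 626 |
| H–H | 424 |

Reaction I:
  Bonds broken (reactants):
    C–C: 2 × 356 = 712
    C–H: 8 × 407 = 3256
    Σ(broken) = 3968 kJ
  Bonds formed (products):
    C–C: 1 × 356 = 356
    C–H: 6 × 407 = 2442
    C=C: 1 × 626 = 626
    H–H: 1 × 424 = 424
    Σ(formed) = 3848 kJ
  ΔH_I = 3968 − 3848 = +120 kJ
Reaction II:
  Bonds broken (reactants):
    C–C: 3 × 356 = 1068
    C–H: 10 × 407 = 4070
    Σ(broken) = 5138 kJ
  Bonds formed (products):
    C–H: 8 × 407 = 3256
    C=C: 2 × 626 = 1252
    H–H: 1 × 424 = 424
    Σ(formed) = 4932 kJ
  ΔH_II = 5138 − 4932 = +206 kJ
ΔH_I − ΔH_II = −86 kJ, so reaction I has the more negative ΔH; |ΔH_I − ΔH_II| = 86 kJ.

Reaction I, by 86 kJ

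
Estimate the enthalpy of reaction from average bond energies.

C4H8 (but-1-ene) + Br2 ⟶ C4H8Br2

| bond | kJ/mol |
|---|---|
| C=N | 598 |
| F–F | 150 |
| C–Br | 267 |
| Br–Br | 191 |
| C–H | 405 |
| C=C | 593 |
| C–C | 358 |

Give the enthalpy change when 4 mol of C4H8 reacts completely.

ΔH = −432 kJ

Bonds broken (reactants):
  Br–Br: 1 × 191 = 191
  C–C: 2 × 358 = 716
  C–H: 8 × 405 = 3240
  C=C: 1 × 593 = 593
  Σ(broken) = 4740 kJ
Bonds formed (products):
  C–Br: 2 × 267 = 534
  C–C: 3 × 358 = 1074
  C–H: 8 × 405 = 3240
  Σ(formed) = 4848 kJ
ΔH = Σ(broken) − Σ(formed) = 4740 − 4848 = −108 kJ
For 4× the reaction as written: 4 × (−108) = −432 kJ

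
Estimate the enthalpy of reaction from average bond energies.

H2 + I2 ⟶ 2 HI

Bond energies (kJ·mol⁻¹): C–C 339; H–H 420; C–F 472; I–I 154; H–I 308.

Bonds broken (reactants):
  H–H: 1 × 420 = 420
  I–I: 1 × 154 = 154
  Σ(broken) = 574 kJ
Bonds formed (products):
  H–I: 2 × 308 = 616
  Σ(formed) = 616 kJ
ΔH = Σ(broken) − Σ(formed) = 574 − 616 = −42 kJ

ΔH ≈ −42 kJ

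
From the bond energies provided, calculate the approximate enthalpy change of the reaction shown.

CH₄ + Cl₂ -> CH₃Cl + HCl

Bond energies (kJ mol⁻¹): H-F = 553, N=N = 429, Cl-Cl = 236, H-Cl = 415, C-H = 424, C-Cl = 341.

ΔH ≈ −96 kJ

Bonds broken (reactants):
  C-H: 4 × 424 = 1696
  Cl-Cl: 1 × 236 = 236
  Σ(broken) = 1932 kJ
Bonds formed (products):
  C-Cl: 1 × 341 = 341
  C-H: 3 × 424 = 1272
  H-Cl: 1 × 415 = 415
  Σ(formed) = 2028 kJ
ΔH = Σ(broken) − Σ(formed) = 1932 − 2028 = −96 kJ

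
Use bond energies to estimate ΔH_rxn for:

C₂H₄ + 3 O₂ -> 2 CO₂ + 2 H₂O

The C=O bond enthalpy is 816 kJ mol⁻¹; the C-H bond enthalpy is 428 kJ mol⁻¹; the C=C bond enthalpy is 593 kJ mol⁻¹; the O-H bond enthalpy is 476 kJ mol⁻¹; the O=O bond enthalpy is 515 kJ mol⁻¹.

ΔH ≈ −1318 kJ

Bonds broken (reactants):
  C-H: 4 × 428 = 1712
  C=C: 1 × 593 = 593
  O=O: 3 × 515 = 1545
  Σ(broken) = 3850 kJ
Bonds formed (products):
  C=O: 4 × 816 = 3264
  O-H: 4 × 476 = 1904
  Σ(formed) = 5168 kJ
ΔH = Σ(broken) − Σ(formed) = 3850 − 5168 = −1318 kJ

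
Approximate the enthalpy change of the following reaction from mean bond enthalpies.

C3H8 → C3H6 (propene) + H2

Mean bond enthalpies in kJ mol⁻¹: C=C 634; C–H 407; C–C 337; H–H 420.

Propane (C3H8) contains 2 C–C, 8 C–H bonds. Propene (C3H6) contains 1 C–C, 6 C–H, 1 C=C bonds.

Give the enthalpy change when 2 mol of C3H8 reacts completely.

ΔH = +194 kJ

Bonds broken (reactants):
  C–C: 2 × 337 = 674
  C–H: 8 × 407 = 3256
  Σ(broken) = 3930 kJ
Bonds formed (products):
  C–C: 1 × 337 = 337
  C–H: 6 × 407 = 2442
  C=C: 1 × 634 = 634
  H–H: 1 × 420 = 420
  Σ(formed) = 3833 kJ
ΔH = Σ(broken) − Σ(formed) = 3930 − 3833 = +97 kJ
For 2× the reaction as written: 2 × (+97) = +194 kJ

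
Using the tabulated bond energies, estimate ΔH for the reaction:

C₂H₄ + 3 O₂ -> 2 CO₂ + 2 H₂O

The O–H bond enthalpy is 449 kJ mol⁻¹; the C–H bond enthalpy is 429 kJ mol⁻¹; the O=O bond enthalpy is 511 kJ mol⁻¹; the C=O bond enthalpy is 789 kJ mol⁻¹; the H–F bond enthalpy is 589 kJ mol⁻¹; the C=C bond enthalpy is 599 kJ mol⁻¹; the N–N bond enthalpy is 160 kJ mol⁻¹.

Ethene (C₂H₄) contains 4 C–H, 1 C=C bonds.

Bonds broken (reactants):
  C–H: 4 × 429 = 1716
  C=C: 1 × 599 = 599
  O=O: 3 × 511 = 1533
  Σ(broken) = 3848 kJ
Bonds formed (products):
  C=O: 4 × 789 = 3156
  O–H: 4 × 449 = 1796
  Σ(formed) = 4952 kJ
ΔH = Σ(broken) − Σ(formed) = 3848 − 4952 = −1104 kJ

ΔH ≈ −1104 kJ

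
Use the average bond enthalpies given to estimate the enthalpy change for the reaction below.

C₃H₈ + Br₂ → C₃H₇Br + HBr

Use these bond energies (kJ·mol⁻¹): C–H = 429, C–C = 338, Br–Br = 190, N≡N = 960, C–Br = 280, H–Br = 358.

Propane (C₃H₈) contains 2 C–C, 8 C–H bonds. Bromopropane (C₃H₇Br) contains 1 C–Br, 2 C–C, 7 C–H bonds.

Bonds broken (reactants):
  Br–Br: 1 × 190 = 190
  C–C: 2 × 338 = 676
  C–H: 8 × 429 = 3432
  Σ(broken) = 4298 kJ
Bonds formed (products):
  C–Br: 1 × 280 = 280
  C–C: 2 × 338 = 676
  C–H: 7 × 429 = 3003
  H–Br: 1 × 358 = 358
  Σ(formed) = 4317 kJ
ΔH = Σ(broken) − Σ(formed) = 4298 − 4317 = −19 kJ

ΔH ≈ −19 kJ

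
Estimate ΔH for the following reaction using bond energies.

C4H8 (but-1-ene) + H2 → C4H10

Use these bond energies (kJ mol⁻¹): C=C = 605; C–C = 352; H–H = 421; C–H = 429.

Bonds broken (reactants):
  C–C: 2 × 352 = 704
  C–H: 8 × 429 = 3432
  C=C: 1 × 605 = 605
  H–H: 1 × 421 = 421
  Σ(broken) = 5162 kJ
Bonds formed (products):
  C–C: 3 × 352 = 1056
  C–H: 10 × 429 = 4290
  Σ(formed) = 5346 kJ
ΔH = Σ(broken) − Σ(formed) = 5162 − 5346 = −184 kJ

ΔH ≈ −184 kJ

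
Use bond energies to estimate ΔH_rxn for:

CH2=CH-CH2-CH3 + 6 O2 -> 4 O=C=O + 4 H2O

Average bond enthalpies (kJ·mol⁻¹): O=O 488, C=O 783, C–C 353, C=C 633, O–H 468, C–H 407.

Bonds broken (reactants):
  C–C: 2 × 353 = 706
  C–H: 8 × 407 = 3256
  C=C: 1 × 633 = 633
  O=O: 6 × 488 = 2928
  Σ(broken) = 7523 kJ
Bonds formed (products):
  C=O: 8 × 783 = 6264
  O–H: 8 × 468 = 3744
  Σ(formed) = 10008 kJ
ΔH = Σ(broken) − Σ(formed) = 7523 − 10008 = −2485 kJ

ΔH ≈ −2485 kJ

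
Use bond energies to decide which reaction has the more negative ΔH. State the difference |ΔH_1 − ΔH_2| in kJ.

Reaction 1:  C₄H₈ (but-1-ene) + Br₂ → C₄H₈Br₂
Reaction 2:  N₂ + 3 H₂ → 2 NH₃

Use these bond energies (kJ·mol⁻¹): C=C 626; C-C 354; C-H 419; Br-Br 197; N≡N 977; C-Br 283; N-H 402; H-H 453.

Reaction 1, by 21 kJ

Reaction 1:
  Bonds broken (reactants):
    Br-Br: 1 × 197 = 197
    C-C: 2 × 354 = 708
    C-H: 8 × 419 = 3352
    C=C: 1 × 626 = 626
    Σ(broken) = 4883 kJ
  Bonds formed (products):
    C-Br: 2 × 283 = 566
    C-C: 3 × 354 = 1062
    C-H: 8 × 419 = 3352
    Σ(formed) = 4980 kJ
  ΔH_1 = 4883 − 4980 = −97 kJ
Reaction 2:
  Bonds broken (reactants):
    H-H: 3 × 453 = 1359
    N≡N: 1 × 977 = 977
    Σ(broken) = 2336 kJ
  Bonds formed (products):
    N-H: 6 × 402 = 2412
    Σ(formed) = 2412 kJ
  ΔH_2 = 2336 − 2412 = −76 kJ
ΔH_1 − ΔH_2 = −21 kJ, so reaction 1 has the more negative ΔH; |ΔH_1 − ΔH_2| = 21 kJ.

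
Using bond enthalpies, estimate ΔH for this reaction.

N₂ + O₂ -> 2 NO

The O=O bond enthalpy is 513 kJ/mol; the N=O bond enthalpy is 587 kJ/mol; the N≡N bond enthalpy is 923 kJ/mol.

ΔH ≈ +262 kJ

Bonds broken (reactants):
  N≡N: 1 × 923 = 923
  O=O: 1 × 513 = 513
  Σ(broken) = 1436 kJ
Bonds formed (products):
  N=O: 2 × 587 = 1174
  Σ(formed) = 1174 kJ
ΔH = Σ(broken) − Σ(formed) = 1436 − 1174 = +262 kJ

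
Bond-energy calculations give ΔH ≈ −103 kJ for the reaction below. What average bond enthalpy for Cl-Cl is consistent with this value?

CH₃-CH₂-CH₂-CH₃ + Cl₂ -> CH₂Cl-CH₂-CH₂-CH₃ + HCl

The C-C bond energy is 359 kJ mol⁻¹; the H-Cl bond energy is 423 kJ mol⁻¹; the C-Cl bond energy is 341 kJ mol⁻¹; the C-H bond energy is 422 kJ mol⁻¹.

Let D be the Cl-Cl bond energy.
Σ(broken) = 3×359 + 10×422 + 1×D = 5297 + D
Σ(formed) = 3×359 + 1×341 + 9×422 + 1×423 = 5639
ΔH = Σ(broken) − Σ(formed) = (5297 + D) − (5639) = −342 + D
Setting this equal to −103 kJ gives D = 239 kJ/mol.

D(Cl-Cl) ≈ 239 kJ/mol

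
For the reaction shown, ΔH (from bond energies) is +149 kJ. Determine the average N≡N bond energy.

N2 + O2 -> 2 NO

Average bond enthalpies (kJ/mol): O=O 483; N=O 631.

D(N≡N) ≈ 928 kJ/mol

Let D be the N≡N bond energy.
Σ(broken) = 1×D + 1×483 = 483 + D
Σ(formed) = 2×631 = 1262
ΔH = Σ(broken) − Σ(formed) = (483 + D) − (1262) = −779 + D
Setting this equal to +149 kJ gives D = 928 kJ/mol.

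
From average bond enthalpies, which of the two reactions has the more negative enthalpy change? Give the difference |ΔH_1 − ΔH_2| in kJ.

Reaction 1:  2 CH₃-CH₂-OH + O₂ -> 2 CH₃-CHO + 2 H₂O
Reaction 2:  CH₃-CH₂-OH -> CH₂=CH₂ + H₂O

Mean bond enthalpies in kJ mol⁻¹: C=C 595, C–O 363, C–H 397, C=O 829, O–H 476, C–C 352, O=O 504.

Reaction 1:
  Bonds broken (reactants):
    C–C: 2 × 352 = 704
    C–H: 10 × 397 = 3970
    C–O: 2 × 363 = 726
    O–H: 2 × 476 = 952
    O=O: 1 × 504 = 504
    Σ(broken) = 6856 kJ
  Bonds formed (products):
    C–C: 2 × 352 = 704
    C–H: 8 × 397 = 3176
    C=O: 2 × 829 = 1658
    O–H: 4 × 476 = 1904
    Σ(formed) = 7442 kJ
  ΔH_1 = 6856 − 7442 = −586 kJ
Reaction 2:
  Bonds broken (reactants):
    C–C: 1 × 352 = 352
    C–H: 5 × 397 = 1985
    C–O: 1 × 363 = 363
    O–H: 1 × 476 = 476
    Σ(broken) = 3176 kJ
  Bonds formed (products):
    C–H: 4 × 397 = 1588
    C=C: 1 × 595 = 595
    O–H: 2 × 476 = 952
    Σ(formed) = 3135 kJ
  ΔH_2 = 3176 − 3135 = +41 kJ
ΔH_1 − ΔH_2 = −627 kJ, so reaction 1 has the more negative ΔH; |ΔH_1 − ΔH_2| = 627 kJ.

Reaction 1, by 627 kJ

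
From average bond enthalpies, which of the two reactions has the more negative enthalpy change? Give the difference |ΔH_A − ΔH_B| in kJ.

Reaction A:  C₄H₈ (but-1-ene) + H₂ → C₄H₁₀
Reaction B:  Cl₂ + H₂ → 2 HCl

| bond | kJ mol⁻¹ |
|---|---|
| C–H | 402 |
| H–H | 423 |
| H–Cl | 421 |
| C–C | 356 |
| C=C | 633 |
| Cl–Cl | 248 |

Reaction A:
  Bonds broken (reactants):
    C–C: 2 × 356 = 712
    C–H: 8 × 402 = 3216
    C=C: 1 × 633 = 633
    H–H: 1 × 423 = 423
    Σ(broken) = 4984 kJ
  Bonds formed (products):
    C–C: 3 × 356 = 1068
    C–H: 10 × 402 = 4020
    Σ(formed) = 5088 kJ
  ΔH_A = 4984 − 5088 = −104 kJ
Reaction B:
  Bonds broken (reactants):
    Cl–Cl: 1 × 248 = 248
    H–H: 1 × 423 = 423
    Σ(broken) = 671 kJ
  Bonds formed (products):
    H–Cl: 2 × 421 = 842
    Σ(formed) = 842 kJ
  ΔH_B = 671 − 842 = −171 kJ
ΔH_A − ΔH_B = +67 kJ, so reaction B has the more negative ΔH; |ΔH_A − ΔH_B| = 67 kJ.

Reaction B, by 67 kJ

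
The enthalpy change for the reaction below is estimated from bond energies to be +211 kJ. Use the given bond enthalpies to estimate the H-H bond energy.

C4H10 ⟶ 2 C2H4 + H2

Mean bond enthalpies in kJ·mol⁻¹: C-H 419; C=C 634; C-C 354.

Let D be the H-H bond energy.
Σ(broken) = 3×354 + 10×419 = 5252
Σ(formed) = 8×419 + 2×634 + 1×D = 4620 + D
ΔH = Σ(broken) − Σ(formed) = (5252) − (4620 + D) = +632 − D
Setting this equal to +211 kJ gives D = 421 kJ/mol.

D(H-H) ≈ 421 kJ/mol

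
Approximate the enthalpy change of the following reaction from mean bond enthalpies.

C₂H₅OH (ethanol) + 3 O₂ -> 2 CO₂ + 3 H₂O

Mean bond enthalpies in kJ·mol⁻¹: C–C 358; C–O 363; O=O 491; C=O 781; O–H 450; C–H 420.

Bonds broken (reactants):
  C–C: 1 × 358 = 358
  C–H: 5 × 420 = 2100
  C–O: 1 × 363 = 363
  O–H: 1 × 450 = 450
  O=O: 3 × 491 = 1473
  Σ(broken) = 4744 kJ
Bonds formed (products):
  C=O: 4 × 781 = 3124
  O–H: 6 × 450 = 2700
  Σ(formed) = 5824 kJ
ΔH = Σ(broken) − Σ(formed) = 4744 − 5824 = −1080 kJ

ΔH ≈ −1080 kJ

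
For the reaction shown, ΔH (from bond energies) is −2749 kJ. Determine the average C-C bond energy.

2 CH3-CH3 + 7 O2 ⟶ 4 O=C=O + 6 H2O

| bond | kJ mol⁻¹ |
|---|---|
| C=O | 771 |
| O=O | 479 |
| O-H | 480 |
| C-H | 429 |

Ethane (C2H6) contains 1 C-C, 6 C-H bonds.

Let D be the C-C bond energy.
Σ(broken) = 2×D + 12×429 + 7×479 = 8501 + 2D
Σ(formed) = 8×771 + 12×480 = 11928
ΔH = Σ(broken) − Σ(formed) = (8501 + 2D) − (11928) = −3427 + 2D
Setting this equal to −2749 kJ gives 2D = 678, so D = 339 kJ/mol.

D(C-C) ≈ 339 kJ/mol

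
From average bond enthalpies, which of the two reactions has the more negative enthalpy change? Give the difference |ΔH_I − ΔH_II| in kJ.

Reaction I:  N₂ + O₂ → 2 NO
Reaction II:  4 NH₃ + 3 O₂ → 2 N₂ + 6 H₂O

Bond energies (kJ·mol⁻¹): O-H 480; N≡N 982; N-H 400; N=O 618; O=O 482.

Reaction II, by 1706 kJ

Reaction I:
  Bonds broken (reactants):
    N≡N: 1 × 982 = 982
    O=O: 1 × 482 = 482
    Σ(broken) = 1464 kJ
  Bonds formed (products):
    N=O: 2 × 618 = 1236
    Σ(formed) = 1236 kJ
  ΔH_I = 1464 − 1236 = +228 kJ
Reaction II:
  Bonds broken (reactants):
    N-H: 12 × 400 = 4800
    O=O: 3 × 482 = 1446
    Σ(broken) = 6246 kJ
  Bonds formed (products):
    N≡N: 2 × 982 = 1964
    O-H: 12 × 480 = 5760
    Σ(formed) = 7724 kJ
  ΔH_II = 6246 − 7724 = −1478 kJ
ΔH_I − ΔH_II = +1706 kJ, so reaction II has the more negative ΔH; |ΔH_I − ΔH_II| = 1706 kJ.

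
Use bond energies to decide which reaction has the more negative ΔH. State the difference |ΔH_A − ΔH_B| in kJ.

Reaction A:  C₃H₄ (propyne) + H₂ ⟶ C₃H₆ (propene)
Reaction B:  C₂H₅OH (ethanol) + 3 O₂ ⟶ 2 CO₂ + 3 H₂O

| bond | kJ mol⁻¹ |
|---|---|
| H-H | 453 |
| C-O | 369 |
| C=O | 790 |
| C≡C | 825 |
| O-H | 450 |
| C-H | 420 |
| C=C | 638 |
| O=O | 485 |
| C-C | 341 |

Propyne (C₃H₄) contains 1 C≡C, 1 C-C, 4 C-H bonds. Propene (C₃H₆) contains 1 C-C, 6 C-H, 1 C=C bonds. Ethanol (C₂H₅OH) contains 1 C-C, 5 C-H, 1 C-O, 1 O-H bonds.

Reaction B, by 945 kJ

Reaction A:
  Bonds broken (reactants):
    C≡C: 1 × 825 = 825
    C-C: 1 × 341 = 341
    C-H: 4 × 420 = 1680
    H-H: 1 × 453 = 453
    Σ(broken) = 3299 kJ
  Bonds formed (products):
    C-C: 1 × 341 = 341
    C-H: 6 × 420 = 2520
    C=C: 1 × 638 = 638
    Σ(formed) = 3499 kJ
  ΔH_A = 3299 − 3499 = −200 kJ
Reaction B:
  Bonds broken (reactants):
    C-C: 1 × 341 = 341
    C-H: 5 × 420 = 2100
    C-O: 1 × 369 = 369
    O-H: 1 × 450 = 450
    O=O: 3 × 485 = 1455
    Σ(broken) = 4715 kJ
  Bonds formed (products):
    C=O: 4 × 790 = 3160
    O-H: 6 × 450 = 2700
    Σ(formed) = 5860 kJ
  ΔH_B = 4715 − 5860 = −1145 kJ
ΔH_A − ΔH_B = +945 kJ, so reaction B has the more negative ΔH; |ΔH_A − ΔH_B| = 945 kJ.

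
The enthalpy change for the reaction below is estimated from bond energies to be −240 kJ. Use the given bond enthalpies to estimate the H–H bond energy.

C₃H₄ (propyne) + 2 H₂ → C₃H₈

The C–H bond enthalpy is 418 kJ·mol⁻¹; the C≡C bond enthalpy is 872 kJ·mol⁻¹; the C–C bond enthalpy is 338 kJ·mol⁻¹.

D(H–H) ≈ 449 kJ/mol

Let D be the H–H bond energy.
Σ(broken) = 1×872 + 1×338 + 4×418 + 2×D = 2882 + 2D
Σ(formed) = 2×338 + 8×418 = 4020
ΔH = Σ(broken) − Σ(formed) = (2882 + 2D) − (4020) = −1138 + 2D
Setting this equal to −240 kJ gives 2D = 898, so D = 449 kJ/mol.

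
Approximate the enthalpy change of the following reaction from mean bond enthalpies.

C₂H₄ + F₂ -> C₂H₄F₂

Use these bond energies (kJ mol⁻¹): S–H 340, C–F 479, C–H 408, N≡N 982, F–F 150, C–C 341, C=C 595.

Bonds broken (reactants):
  C–H: 4 × 408 = 1632
  C=C: 1 × 595 = 595
  F–F: 1 × 150 = 150
  Σ(broken) = 2377 kJ
Bonds formed (products):
  C–C: 1 × 341 = 341
  C–F: 2 × 479 = 958
  C–H: 4 × 408 = 1632
  Σ(formed) = 2931 kJ
ΔH = Σ(broken) − Σ(formed) = 2377 − 2931 = −554 kJ

ΔH ≈ −554 kJ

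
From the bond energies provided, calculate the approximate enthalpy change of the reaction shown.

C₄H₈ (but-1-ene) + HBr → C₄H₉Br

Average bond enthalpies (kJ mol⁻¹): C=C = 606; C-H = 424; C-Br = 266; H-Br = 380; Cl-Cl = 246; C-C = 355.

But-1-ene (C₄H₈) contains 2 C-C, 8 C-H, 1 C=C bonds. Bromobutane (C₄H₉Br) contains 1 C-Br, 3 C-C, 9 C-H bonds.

Bonds broken (reactants):
  C-C: 2 × 355 = 710
  C-H: 8 × 424 = 3392
  C=C: 1 × 606 = 606
  H-Br: 1 × 380 = 380
  Σ(broken) = 5088 kJ
Bonds formed (products):
  C-Br: 1 × 266 = 266
  C-C: 3 × 355 = 1065
  C-H: 9 × 424 = 3816
  Σ(formed) = 5147 kJ
ΔH = Σ(broken) − Σ(formed) = 5088 − 5147 = −59 kJ

ΔH ≈ −59 kJ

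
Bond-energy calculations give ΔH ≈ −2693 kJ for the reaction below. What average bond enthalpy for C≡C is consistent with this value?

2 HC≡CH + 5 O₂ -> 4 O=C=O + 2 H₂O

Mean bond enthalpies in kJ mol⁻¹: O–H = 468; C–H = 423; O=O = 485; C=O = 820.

D(C≡C) ≈ 811 kJ/mol

Let D be the C≡C bond energy.
Σ(broken) = 2×D + 4×423 + 5×485 = 4117 + 2D
Σ(formed) = 8×820 + 4×468 = 8432
ΔH = Σ(broken) − Σ(formed) = (4117 + 2D) − (8432) = −4315 + 2D
Setting this equal to −2693 kJ gives 2D = 1622, so D = 811 kJ/mol.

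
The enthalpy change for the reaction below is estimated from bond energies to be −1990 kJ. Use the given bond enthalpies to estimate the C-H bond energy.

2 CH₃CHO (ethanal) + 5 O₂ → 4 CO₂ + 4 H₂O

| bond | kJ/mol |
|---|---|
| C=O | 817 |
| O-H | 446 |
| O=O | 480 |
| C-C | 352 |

Let D be the C-H bond energy.
Σ(broken) = 2×352 + 8×D + 2×817 + 5×480 = 4738 + 8D
Σ(formed) = 8×817 + 8×446 = 10104
ΔH = Σ(broken) − Σ(formed) = (4738 + 8D) − (10104) = −5366 + 8D
Setting this equal to −1990 kJ gives 8D = 3376, so D = 422 kJ/mol.

D(C-H) ≈ 422 kJ/mol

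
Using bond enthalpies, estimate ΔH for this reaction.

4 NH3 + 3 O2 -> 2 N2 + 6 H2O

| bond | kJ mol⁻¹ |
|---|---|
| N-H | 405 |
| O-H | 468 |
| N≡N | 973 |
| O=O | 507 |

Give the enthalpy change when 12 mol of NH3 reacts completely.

ΔH = −3543 kJ

Bonds broken (reactants):
  N-H: 12 × 405 = 4860
  O=O: 3 × 507 = 1521
  Σ(broken) = 6381 kJ
Bonds formed (products):
  N≡N: 2 × 973 = 1946
  O-H: 12 × 468 = 5616
  Σ(formed) = 7562 kJ
ΔH = Σ(broken) − Σ(formed) = 6381 − 7562 = −1181 kJ
For 3× the reaction as written: 3 × (−1181) = −3543 kJ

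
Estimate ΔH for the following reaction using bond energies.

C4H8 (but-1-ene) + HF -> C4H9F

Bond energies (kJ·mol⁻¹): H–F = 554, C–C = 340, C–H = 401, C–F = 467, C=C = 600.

ΔH ≈ −54 kJ

Bonds broken (reactants):
  C–C: 2 × 340 = 680
  C–H: 8 × 401 = 3208
  C=C: 1 × 600 = 600
  H–F: 1 × 554 = 554
  Σ(broken) = 5042 kJ
Bonds formed (products):
  C–C: 3 × 340 = 1020
  C–F: 1 × 467 = 467
  C–H: 9 × 401 = 3609
  Σ(formed) = 5096 kJ
ΔH = Σ(broken) − Σ(formed) = 5042 − 5096 = −54 kJ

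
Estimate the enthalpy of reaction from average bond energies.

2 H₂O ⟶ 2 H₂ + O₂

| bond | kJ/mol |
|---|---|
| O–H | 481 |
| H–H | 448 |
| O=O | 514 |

ΔH ≈ +514 kJ

Bonds broken (reactants):
  O–H: 4 × 481 = 1924
  Σ(broken) = 1924 kJ
Bonds formed (products):
  H–H: 2 × 448 = 896
  O=O: 1 × 514 = 514
  Σ(formed) = 1410 kJ
ΔH = Σ(broken) − Σ(formed) = 1924 − 1410 = +514 kJ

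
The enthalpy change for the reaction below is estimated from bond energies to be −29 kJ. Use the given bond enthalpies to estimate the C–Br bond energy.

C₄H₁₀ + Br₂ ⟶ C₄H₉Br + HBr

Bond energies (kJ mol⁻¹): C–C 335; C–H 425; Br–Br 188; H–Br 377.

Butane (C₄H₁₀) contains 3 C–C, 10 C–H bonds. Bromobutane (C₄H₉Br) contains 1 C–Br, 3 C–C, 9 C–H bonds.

D(C–Br) ≈ 265 kJ/mol

Let D be the C–Br bond energy.
Σ(broken) = 1×188 + 3×335 + 10×425 = 5443
Σ(formed) = 1×D + 3×335 + 9×425 + 1×377 = 5207 + D
ΔH = Σ(broken) − Σ(formed) = (5443) − (5207 + D) = +236 − D
Setting this equal to −29 kJ gives D = 265 kJ/mol.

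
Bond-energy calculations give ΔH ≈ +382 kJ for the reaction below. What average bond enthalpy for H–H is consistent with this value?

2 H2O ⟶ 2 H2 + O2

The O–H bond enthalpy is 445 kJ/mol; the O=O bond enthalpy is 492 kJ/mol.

D(H–H) ≈ 453 kJ/mol

Let D be the H–H bond energy.
Σ(broken) = 4×445 = 1780
Σ(formed) = 2×D + 1×492 = 492 + 2D
ΔH = Σ(broken) − Σ(formed) = (1780) − (492 + 2D) = +1288 − 2D
Setting this equal to +382 kJ gives 2D = 906, so D = 453 kJ/mol.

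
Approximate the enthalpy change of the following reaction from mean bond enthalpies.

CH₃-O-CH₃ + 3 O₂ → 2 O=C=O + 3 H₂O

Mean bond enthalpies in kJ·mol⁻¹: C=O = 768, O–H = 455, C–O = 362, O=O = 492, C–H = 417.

Bonds broken (reactants):
  C–H: 6 × 417 = 2502
  C–O: 2 × 362 = 724
  O=O: 3 × 492 = 1476
  Σ(broken) = 4702 kJ
Bonds formed (products):
  C=O: 4 × 768 = 3072
  O–H: 6 × 455 = 2730
  Σ(formed) = 5802 kJ
ΔH = Σ(broken) − Σ(formed) = 4702 − 5802 = −1100 kJ

ΔH ≈ −1100 kJ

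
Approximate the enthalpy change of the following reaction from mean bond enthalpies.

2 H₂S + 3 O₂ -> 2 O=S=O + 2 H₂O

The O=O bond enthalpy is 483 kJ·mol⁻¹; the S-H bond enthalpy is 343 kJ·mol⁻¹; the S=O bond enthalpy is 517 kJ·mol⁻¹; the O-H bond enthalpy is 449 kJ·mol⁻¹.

ΔH ≈ −1043 kJ

Bonds broken (reactants):
  O=O: 3 × 483 = 1449
  S-H: 4 × 343 = 1372
  Σ(broken) = 2821 kJ
Bonds formed (products):
  O-H: 4 × 449 = 1796
  S=O: 4 × 517 = 2068
  Σ(formed) = 3864 kJ
ΔH = Σ(broken) − Σ(formed) = 2821 − 3864 = −1043 kJ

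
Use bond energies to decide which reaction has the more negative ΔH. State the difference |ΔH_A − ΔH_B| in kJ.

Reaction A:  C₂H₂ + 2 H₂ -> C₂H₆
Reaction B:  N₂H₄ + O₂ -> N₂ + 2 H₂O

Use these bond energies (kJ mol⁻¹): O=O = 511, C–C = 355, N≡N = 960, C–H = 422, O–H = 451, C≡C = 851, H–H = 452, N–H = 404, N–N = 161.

Reaction A:
  Bonds broken (reactants):
    C≡C: 1 × 851 = 851
    C–H: 2 × 422 = 844
    H–H: 2 × 452 = 904
    Σ(broken) = 2599 kJ
  Bonds formed (products):
    C–C: 1 × 355 = 355
    C–H: 6 × 422 = 2532
    Σ(formed) = 2887 kJ
  ΔH_A = 2599 − 2887 = −288 kJ
Reaction B:
  Bonds broken (reactants):
    N–H: 4 × 404 = 1616
    N–N: 1 × 161 = 161
    O=O: 1 × 511 = 511
    Σ(broken) = 2288 kJ
  Bonds formed (products):
    N≡N: 1 × 960 = 960
    O–H: 4 × 451 = 1804
    Σ(formed) = 2764 kJ
  ΔH_B = 2288 − 2764 = −476 kJ
ΔH_A − ΔH_B = +188 kJ, so reaction B has the more negative ΔH; |ΔH_A − ΔH_B| = 188 kJ.

Reaction B, by 188 kJ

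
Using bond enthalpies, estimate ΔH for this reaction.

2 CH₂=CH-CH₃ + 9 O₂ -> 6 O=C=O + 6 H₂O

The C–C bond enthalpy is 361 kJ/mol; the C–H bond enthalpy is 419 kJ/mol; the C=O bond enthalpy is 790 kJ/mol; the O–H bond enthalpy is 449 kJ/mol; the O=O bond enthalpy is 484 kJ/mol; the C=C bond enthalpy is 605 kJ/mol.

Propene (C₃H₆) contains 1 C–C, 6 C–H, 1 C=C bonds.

ΔH ≈ −3552 kJ

Bonds broken (reactants):
  C–C: 2 × 361 = 722
  C–H: 12 × 419 = 5028
  C=C: 2 × 605 = 1210
  O=O: 9 × 484 = 4356
  Σ(broken) = 11316 kJ
Bonds formed (products):
  C=O: 12 × 790 = 9480
  O–H: 12 × 449 = 5388
  Σ(formed) = 14868 kJ
ΔH = Σ(broken) − Σ(formed) = 11316 − 14868 = −3552 kJ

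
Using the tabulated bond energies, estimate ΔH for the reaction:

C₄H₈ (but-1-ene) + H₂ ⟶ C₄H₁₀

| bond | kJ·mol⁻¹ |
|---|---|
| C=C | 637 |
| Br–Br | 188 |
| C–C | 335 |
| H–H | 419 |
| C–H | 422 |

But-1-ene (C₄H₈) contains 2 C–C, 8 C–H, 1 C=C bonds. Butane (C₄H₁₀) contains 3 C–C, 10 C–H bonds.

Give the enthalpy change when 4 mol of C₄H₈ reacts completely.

ΔH = −492 kJ

Bonds broken (reactants):
  C–C: 2 × 335 = 670
  C–H: 8 × 422 = 3376
  C=C: 1 × 637 = 637
  H–H: 1 × 419 = 419
  Σ(broken) = 5102 kJ
Bonds formed (products):
  C–C: 3 × 335 = 1005
  C–H: 10 × 422 = 4220
  Σ(formed) = 5225 kJ
ΔH = Σ(broken) − Σ(formed) = 5102 − 5225 = −123 kJ
For 4× the reaction as written: 4 × (−123) = −492 kJ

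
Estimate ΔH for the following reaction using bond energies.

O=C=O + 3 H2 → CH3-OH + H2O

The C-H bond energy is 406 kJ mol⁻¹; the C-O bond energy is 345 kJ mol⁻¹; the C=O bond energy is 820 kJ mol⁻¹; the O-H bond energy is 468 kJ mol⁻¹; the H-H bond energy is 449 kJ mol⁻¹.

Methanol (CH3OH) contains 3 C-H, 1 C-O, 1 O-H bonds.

ΔH ≈ +20 kJ

Bonds broken (reactants):
  C=O: 2 × 820 = 1640
  H-H: 3 × 449 = 1347
  Σ(broken) = 2987 kJ
Bonds formed (products):
  C-H: 3 × 406 = 1218
  C-O: 1 × 345 = 345
  O-H: 3 × 468 = 1404
  Σ(formed) = 2967 kJ
ΔH = Σ(broken) − Σ(formed) = 2987 − 2967 = +20 kJ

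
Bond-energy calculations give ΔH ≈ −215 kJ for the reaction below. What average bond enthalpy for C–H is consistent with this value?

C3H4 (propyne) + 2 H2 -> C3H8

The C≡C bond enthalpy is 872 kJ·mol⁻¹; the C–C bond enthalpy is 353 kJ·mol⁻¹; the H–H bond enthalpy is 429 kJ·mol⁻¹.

Let D be the C–H bond energy.
Σ(broken) = 1×872 + 1×353 + 4×D + 2×429 = 2083 + 4D
Σ(formed) = 2×353 + 8×D = 706 + 8D
ΔH = Σ(broken) − Σ(formed) = (2083 + 4D) − (706 + 8D) = +1377 − 4D
Setting this equal to −215 kJ gives 4D = 1592, so D = 398 kJ/mol.

D(C–H) ≈ 398 kJ/mol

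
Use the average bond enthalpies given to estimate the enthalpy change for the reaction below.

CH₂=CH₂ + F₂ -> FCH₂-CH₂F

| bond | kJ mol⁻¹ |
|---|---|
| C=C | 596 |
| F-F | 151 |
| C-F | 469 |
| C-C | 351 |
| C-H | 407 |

ΔH ≈ −542 kJ

Bonds broken (reactants):
  C-H: 4 × 407 = 1628
  C=C: 1 × 596 = 596
  F-F: 1 × 151 = 151
  Σ(broken) = 2375 kJ
Bonds formed (products):
  C-C: 1 × 351 = 351
  C-F: 2 × 469 = 938
  C-H: 4 × 407 = 1628
  Σ(formed) = 2917 kJ
ΔH = Σ(broken) − Σ(formed) = 2375 − 2917 = −542 kJ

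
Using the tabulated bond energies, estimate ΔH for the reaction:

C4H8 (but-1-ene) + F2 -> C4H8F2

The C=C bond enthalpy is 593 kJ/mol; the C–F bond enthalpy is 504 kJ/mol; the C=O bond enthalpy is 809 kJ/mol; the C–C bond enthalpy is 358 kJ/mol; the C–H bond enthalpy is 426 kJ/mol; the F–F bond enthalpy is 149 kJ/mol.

Bonds broken (reactants):
  C–C: 2 × 358 = 716
  C–H: 8 × 426 = 3408
  C=C: 1 × 593 = 593
  F–F: 1 × 149 = 149
  Σ(broken) = 4866 kJ
Bonds formed (products):
  C–C: 3 × 358 = 1074
  C–F: 2 × 504 = 1008
  C–H: 8 × 426 = 3408
  Σ(formed) = 5490 kJ
ΔH = Σ(broken) − Σ(formed) = 4866 − 5490 = −624 kJ

ΔH ≈ −624 kJ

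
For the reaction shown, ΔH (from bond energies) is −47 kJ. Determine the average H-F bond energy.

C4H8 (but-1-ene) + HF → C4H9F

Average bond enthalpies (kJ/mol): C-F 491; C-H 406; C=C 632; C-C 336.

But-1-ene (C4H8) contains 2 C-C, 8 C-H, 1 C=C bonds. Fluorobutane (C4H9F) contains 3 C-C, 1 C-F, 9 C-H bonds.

D(H-F) ≈ 554 kJ/mol

Let D be the H-F bond energy.
Σ(broken) = 2×336 + 8×406 + 1×632 + 1×D = 4552 + D
Σ(formed) = 3×336 + 1×491 + 9×406 = 5153
ΔH = Σ(broken) − Σ(formed) = (4552 + D) − (5153) = −601 + D
Setting this equal to −47 kJ gives D = 554 kJ/mol.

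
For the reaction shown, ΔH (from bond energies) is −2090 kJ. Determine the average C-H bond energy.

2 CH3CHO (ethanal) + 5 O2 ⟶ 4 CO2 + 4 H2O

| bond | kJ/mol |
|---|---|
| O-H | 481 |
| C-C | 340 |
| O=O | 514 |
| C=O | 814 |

Let D be the C-H bond energy.
Σ(broken) = 2×340 + 8×D + 2×814 + 5×514 = 4878 + 8D
Σ(formed) = 8×814 + 8×481 = 10360
ΔH = Σ(broken) − Σ(formed) = (4878 + 8D) − (10360) = −5482 + 8D
Setting this equal to −2090 kJ gives 8D = 3392, so D = 424 kJ/mol.

D(C-H) ≈ 424 kJ/mol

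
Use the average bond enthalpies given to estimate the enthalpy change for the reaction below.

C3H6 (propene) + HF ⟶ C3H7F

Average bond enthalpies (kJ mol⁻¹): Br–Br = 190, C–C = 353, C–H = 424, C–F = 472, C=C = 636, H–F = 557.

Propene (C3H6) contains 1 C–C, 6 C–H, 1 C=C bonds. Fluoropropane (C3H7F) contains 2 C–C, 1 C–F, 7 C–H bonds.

Bonds broken (reactants):
  C–C: 1 × 353 = 353
  C–H: 6 × 424 = 2544
  C=C: 1 × 636 = 636
  H–F: 1 × 557 = 557
  Σ(broken) = 4090 kJ
Bonds formed (products):
  C–C: 2 × 353 = 706
  C–F: 1 × 472 = 472
  C–H: 7 × 424 = 2968
  Σ(formed) = 4146 kJ
ΔH = Σ(broken) − Σ(formed) = 4090 − 4146 = −56 kJ

ΔH ≈ −56 kJ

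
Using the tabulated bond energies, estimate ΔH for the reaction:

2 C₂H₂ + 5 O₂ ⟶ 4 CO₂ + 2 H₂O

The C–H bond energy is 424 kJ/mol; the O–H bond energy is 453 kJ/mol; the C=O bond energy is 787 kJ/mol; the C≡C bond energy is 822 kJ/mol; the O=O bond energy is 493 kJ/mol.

ΔH ≈ −2303 kJ

Bonds broken (reactants):
  C≡C: 2 × 822 = 1644
  C–H: 4 × 424 = 1696
  O=O: 5 × 493 = 2465
  Σ(broken) = 5805 kJ
Bonds formed (products):
  C=O: 8 × 787 = 6296
  O–H: 4 × 453 = 1812
  Σ(formed) = 8108 kJ
ΔH = Σ(broken) − Σ(formed) = 5805 − 8108 = −2303 kJ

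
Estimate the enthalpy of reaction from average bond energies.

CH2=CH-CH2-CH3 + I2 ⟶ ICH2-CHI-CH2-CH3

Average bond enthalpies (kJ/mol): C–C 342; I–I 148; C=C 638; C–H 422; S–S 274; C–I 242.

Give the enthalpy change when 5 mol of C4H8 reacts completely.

Bonds broken (reactants):
  C–C: 2 × 342 = 684
  C–H: 8 × 422 = 3376
  C=C: 1 × 638 = 638
  I–I: 1 × 148 = 148
  Σ(broken) = 4846 kJ
Bonds formed (products):
  C–C: 3 × 342 = 1026
  C–H: 8 × 422 = 3376
  C–I: 2 × 242 = 484
  Σ(formed) = 4886 kJ
ΔH = Σ(broken) − Σ(formed) = 4846 − 4886 = −40 kJ
For 5× the reaction as written: 5 × (−40) = −200 kJ

ΔH = −200 kJ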